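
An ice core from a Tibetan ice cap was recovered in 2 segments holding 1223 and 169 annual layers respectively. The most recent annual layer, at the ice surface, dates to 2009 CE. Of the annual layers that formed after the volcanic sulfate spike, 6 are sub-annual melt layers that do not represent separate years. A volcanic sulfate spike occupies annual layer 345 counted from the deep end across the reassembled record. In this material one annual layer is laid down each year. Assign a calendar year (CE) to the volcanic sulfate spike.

Total annual layers = 1223 + 169 = 1392.
Between annual layer 345 and the ice surface there are 1392 − 345 = 1047 annual layers.
Excluding 6 false annual layers: 1047 − 6 = 1041.
Counting back 1041 years from 2009 CE places the volcanic sulfate spike in 2009 − 1041 = 968 CE.

968 CE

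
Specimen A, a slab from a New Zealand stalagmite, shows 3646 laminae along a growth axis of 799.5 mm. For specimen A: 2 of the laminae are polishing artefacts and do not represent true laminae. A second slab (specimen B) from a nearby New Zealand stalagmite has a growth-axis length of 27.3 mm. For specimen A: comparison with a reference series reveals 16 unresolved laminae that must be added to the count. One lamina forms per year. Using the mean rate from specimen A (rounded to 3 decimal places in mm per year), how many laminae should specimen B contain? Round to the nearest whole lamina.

125 laminae

Specimen A: correcting the raw count gives 3646 − 2 + 16 = 3660 true laminae.
A: 799.5 mm over 3660 years gives 799.5 / 3660 ≈ 0.218 mm/year.
B spans 27.3 / 0.218 = 125.23 years ≈ 125 laminae.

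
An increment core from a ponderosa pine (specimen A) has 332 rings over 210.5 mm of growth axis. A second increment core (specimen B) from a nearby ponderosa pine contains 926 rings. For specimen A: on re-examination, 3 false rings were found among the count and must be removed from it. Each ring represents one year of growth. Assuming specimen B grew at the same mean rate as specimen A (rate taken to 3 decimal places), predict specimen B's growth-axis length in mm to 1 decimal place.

Specimen A: adjusted count: 332 − 3 = 329 rings.
A: 210.5 mm over 329 years gives 210.5 / 329 ≈ 0.640 mm per year.
B's length ≈ 0.640 × 926 = 592.6 mm.

592.6 mm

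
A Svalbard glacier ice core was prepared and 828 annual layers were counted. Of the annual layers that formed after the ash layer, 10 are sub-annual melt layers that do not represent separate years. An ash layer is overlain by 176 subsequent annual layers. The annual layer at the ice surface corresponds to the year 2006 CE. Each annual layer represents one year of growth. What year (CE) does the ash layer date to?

1840 CE

176 annual layers post-date the ash layer.
Excluding 10 false annual layers: 176 − 10 = 166.
The annual layer at the ice surface is 2006 CE, so the ash layer dates to 2006 − 166 = 1840 CE.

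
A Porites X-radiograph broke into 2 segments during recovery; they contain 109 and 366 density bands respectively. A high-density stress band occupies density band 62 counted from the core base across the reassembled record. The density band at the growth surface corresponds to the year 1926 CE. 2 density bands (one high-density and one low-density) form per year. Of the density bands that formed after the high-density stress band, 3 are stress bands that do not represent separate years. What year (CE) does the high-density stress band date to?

Total density bands = 109 + 366 = 475.
475 − 62 = 413 density bands lie beyond the high-density stress band toward the growth surface.
413 − 3 false = 410 true density bands after the high-density stress band.
With 2 density bands per year, 410 / 2 = 205 years.
The density band at the growth surface is 1926 CE, so the high-density stress band dates to 1926 − 205 = 1721 CE.

1721 CE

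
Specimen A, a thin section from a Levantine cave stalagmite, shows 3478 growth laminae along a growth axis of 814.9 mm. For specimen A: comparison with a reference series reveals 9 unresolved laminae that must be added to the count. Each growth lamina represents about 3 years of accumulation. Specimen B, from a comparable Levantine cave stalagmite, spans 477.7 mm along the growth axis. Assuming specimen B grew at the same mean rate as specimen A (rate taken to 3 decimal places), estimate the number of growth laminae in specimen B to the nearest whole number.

2041 growth laminae

Specimen A: adjusted count: 3478 + 9 = 3487 growth laminae.
Specimen A: at 3 years per growth lamina, 3487 × 3 = 10461 years.
A: Extension rate ≈ 814.9 / 10461 = 0.078 mm/yr.
B spans 477.7 / 0.078 = 6124.36 years; at 3 years per growth lamina that is 6124.36 / 3 ≈ 2041 growth laminae.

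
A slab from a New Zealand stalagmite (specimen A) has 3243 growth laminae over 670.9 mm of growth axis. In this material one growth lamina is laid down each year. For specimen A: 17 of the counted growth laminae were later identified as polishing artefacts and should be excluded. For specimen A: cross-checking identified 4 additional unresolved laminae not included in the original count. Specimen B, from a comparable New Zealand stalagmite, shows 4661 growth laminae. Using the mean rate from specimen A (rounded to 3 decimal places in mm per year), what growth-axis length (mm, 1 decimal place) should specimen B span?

969.5 mm

Specimen A: adjusted count: 3243 − 17 + 4 = 3230 growth laminae.
A: Mean rate = 670.9 mm / 3230 years ≈ 0.208 mm per year.
B's length ≈ 0.208 × 4661 = 969.5 mm.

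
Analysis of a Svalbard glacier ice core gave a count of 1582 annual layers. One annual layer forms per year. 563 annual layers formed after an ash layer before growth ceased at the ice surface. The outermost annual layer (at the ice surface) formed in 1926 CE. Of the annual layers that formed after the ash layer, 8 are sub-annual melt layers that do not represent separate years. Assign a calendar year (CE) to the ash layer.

There are 563 annual layers younger than the ash layer.
Excluding 8 false annual layers: 563 − 8 = 555.
1926 − 555 = 1371 CE.

1371 CE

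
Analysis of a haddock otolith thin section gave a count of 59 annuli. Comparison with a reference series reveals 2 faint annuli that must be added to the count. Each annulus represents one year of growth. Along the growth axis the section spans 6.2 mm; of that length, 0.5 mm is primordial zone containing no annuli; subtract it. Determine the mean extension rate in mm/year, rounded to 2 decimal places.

0.09 mm/year

After corrections the count is 59 + 2 = 61 annuli.
Removing the 0.5 mm offcut leaves 6.2 − 0.5 = 5.7 mm.
Extension rate ≈ 5.7 / 61 = 0.09 mm/year.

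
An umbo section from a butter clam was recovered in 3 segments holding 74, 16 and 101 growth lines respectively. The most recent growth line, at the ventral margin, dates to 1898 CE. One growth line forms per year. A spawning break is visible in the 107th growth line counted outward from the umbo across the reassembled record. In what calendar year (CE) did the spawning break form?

1814 CE

Total growth lines = 74 + 16 + 101 = 191.
The spawning break sits at growth line 107 from the umbo, so 191 − 107 = 84 growth lines formed after it.
1898 − 84 = 1814 CE.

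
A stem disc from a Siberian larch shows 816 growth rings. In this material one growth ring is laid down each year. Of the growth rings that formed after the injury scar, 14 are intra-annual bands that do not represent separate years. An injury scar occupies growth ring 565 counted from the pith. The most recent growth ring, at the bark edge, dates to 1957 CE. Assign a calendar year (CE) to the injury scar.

1720 CE

816 − 565 = 251 growth rings lie beyond the injury scar toward the bark edge.
251 − 14 false = 237 true growth rings after the injury scar.
Counting back 237 years from 1957 CE places the injury scar in 1957 − 237 = 1720 CE.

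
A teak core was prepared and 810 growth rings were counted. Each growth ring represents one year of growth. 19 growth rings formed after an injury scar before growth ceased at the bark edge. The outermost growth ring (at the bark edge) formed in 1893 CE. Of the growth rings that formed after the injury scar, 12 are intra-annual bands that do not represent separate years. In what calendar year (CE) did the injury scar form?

19 growth rings formed after the injury scar.
19 − 12 false = 7 true growth rings after the injury scar.
The growth ring at the bark edge is 1893 CE, so the injury scar dates to 1893 − 7 = 1886 CE.

1886 CE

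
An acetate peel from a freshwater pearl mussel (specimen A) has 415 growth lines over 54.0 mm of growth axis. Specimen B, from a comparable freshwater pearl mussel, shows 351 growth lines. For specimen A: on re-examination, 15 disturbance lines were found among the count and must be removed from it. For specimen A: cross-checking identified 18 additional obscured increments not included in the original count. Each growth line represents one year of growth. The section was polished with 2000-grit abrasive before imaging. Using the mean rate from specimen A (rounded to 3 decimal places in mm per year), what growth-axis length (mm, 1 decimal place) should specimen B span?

Specimen A: adjusted count: 415 − 15 + 18 = 418 growth lines.
A: Mean rate = 54.0 mm / 418 years ≈ 0.129 mm/yr.
Length of B = 0.129 × 351 = 45.3 mm.

45.3 mm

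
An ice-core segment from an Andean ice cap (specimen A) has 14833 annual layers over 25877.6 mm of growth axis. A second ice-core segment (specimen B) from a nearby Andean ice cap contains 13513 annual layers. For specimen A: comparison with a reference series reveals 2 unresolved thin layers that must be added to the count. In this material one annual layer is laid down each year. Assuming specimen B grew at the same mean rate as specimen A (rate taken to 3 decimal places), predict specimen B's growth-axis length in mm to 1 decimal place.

Specimen A: adjusted count: 14833 + 2 = 14835 annual layers.
A: Extension rate ≈ 25877.6 / 14835 = 1.744 mm/yr.
B's length ≈ 1.744 × 13513 = 23566.7 mm.

23566.7 mm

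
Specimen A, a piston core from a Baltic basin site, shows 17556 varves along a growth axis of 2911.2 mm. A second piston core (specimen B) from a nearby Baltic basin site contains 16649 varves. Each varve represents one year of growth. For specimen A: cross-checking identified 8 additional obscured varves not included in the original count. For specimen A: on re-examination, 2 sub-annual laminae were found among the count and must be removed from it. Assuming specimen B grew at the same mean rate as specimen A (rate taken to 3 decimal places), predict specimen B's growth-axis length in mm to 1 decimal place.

Specimen A: adjusted count: 17556 − 2 + 8 = 17562 varves.
A: 2911.2 mm over 17562 years gives 2911.2 / 17562 ≈ 0.166 mm/year.
For B, 0.166 mm/year × 16649 years = 2763.7 mm.

2763.7 mm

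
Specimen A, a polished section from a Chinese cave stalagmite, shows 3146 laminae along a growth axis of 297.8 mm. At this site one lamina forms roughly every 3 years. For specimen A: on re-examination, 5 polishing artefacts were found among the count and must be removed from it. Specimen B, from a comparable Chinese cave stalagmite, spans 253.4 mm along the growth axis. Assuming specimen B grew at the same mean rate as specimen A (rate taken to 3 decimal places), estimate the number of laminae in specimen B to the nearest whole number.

Specimen A: true lamina count = 3146 − 5 = 3141.
Specimen A: 3141 laminae at 3 years each span 3141 × 3 = 9423 years.
A: Mean rate = 297.8 mm / 9423 years ≈ 0.032 mm per year.
For B, 253.4 / 0.032 = 7918.75 years; at 3 years per lamina that is 7918.75 / 3 ≈ 2640 laminae.

2640 laminae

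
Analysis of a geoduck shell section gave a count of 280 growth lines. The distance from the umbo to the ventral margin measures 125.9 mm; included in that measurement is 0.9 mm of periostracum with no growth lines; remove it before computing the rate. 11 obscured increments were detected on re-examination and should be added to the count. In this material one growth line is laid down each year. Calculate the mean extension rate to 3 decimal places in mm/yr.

0.430 mm/yr

Correcting the raw count gives 280 + 11 = 291 true growth lines.
Net length = 125.9 − 0.9 = 125.0 mm.
125.0 mm over 291 years gives 125.0 / 291 ≈ 0.430 mm/yr.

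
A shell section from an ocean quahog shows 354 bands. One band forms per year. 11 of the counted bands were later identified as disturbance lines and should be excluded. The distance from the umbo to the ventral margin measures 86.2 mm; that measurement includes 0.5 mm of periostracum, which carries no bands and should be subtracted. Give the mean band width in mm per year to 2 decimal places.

Adjusted count: 354 − 11 = 343 bands.
Removing the 0.5 mm offcut leaves 86.2 − 0.5 = 85.7 mm.
85.7 mm over 343 years gives 85.7 / 343 ≈ 0.25 mm per year.

0.25 mm per year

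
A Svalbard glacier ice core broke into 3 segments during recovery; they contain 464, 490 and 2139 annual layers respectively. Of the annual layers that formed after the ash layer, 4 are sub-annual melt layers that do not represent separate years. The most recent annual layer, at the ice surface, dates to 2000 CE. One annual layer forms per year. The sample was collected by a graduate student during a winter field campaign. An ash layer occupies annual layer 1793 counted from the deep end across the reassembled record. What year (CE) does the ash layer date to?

Total annual layers = 464 + 490 + 2139 = 3093.
Between annual layer 1793 and the ice surface there are 3093 − 1793 = 1300 annual layers.
1300 − 4 false = 1296 true annual layers after the ash layer.
2000 − 1296 = 704 CE.

704 CE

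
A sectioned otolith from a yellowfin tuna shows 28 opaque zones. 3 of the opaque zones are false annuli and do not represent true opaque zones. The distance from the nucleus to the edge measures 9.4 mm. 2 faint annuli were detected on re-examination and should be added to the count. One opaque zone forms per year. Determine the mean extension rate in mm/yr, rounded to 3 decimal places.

0.348 mm/yr

Adjusted count: 28 − 3 + 2 = 27 opaque zones.
9.4 mm over 27 years gives 9.4 / 27 ≈ 0.348 mm/yr.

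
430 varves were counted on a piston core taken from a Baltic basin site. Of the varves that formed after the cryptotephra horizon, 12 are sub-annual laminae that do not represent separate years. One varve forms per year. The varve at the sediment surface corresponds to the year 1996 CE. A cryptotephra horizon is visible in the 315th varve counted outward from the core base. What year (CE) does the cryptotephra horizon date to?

1893 CE

430 − 315 = 115 varves lie beyond the cryptotephra horizon toward the sediment surface.
115 − 12 false = 103 true varves after the cryptotephra horizon.
Counting back 103 years from 1996 CE places the cryptotephra horizon in 1996 − 103 = 1893 CE.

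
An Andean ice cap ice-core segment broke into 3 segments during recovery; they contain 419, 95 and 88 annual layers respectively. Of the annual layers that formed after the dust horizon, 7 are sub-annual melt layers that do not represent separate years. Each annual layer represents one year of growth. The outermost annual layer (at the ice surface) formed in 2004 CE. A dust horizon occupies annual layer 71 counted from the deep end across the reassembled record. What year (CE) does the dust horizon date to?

1480 CE

Total annual layers = 419 + 95 + 88 = 602.
The dust horizon sits at annual layer 71 from the deep end, so 602 − 71 = 531 annual layers formed after it.
Removing the 7 false annual layers leaves 531 − 7 = 524 true annual layers beyond the dust horizon.
The annual layer at the ice surface is 2004 CE, so the dust horizon dates to 2004 − 524 = 1480 CE.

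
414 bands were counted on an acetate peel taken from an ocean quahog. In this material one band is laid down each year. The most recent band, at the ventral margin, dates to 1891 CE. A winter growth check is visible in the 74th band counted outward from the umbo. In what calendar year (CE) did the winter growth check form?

The winter growth check sits at band 74 from the umbo, so 414 − 74 = 340 bands formed after it.
Counting back 340 years from 1891 CE places the winter growth check in 1891 − 340 = 1551 CE.

1551 CE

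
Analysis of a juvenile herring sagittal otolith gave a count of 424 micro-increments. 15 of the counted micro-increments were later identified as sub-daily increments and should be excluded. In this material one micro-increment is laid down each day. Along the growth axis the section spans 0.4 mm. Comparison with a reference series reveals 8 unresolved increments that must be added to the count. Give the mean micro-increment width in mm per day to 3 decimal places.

0.001 mm per day

Adjusted count: 424 − 15 + 8 = 417 micro-increments.
Extension rate ≈ 0.4 / 417 = 0.001 mm per day.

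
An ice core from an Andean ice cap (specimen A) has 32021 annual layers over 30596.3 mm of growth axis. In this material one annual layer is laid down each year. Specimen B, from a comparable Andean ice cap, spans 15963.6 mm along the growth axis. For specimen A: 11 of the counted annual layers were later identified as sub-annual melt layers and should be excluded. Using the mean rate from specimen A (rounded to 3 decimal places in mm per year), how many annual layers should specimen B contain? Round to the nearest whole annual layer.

Specimen A: true annual layer count = 32021 − 11 = 32010.
A: 30596.3 mm over 32010 years gives 30596.3 / 32010 ≈ 0.956 mm/yr.
Specimen B: 15963.6 mm / 0.956 mm per year = 16698.33 years ≈ 16698 annual layers.

16698 annual layers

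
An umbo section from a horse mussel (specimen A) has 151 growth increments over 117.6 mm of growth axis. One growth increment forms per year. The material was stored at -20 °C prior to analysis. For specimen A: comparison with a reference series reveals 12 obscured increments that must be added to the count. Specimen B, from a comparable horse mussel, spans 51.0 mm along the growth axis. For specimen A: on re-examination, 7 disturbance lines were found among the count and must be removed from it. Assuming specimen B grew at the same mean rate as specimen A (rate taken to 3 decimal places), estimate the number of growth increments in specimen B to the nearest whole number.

68 growth increments

Specimen A: after corrections the count is 151 − 7 + 12 = 156 growth increments.
A: Extension rate ≈ 117.6 / 156 = 0.754 mm/year.
B spans 51.0 / 0.754 = 67.64 years ≈ 68 growth increments.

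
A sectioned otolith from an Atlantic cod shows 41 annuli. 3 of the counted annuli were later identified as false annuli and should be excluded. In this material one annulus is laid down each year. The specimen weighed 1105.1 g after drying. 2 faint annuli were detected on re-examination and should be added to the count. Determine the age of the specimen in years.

40 yr

Adjusted count: 41 − 3 + 2 = 40 annuli.
At one annulus per year, that is 40 years.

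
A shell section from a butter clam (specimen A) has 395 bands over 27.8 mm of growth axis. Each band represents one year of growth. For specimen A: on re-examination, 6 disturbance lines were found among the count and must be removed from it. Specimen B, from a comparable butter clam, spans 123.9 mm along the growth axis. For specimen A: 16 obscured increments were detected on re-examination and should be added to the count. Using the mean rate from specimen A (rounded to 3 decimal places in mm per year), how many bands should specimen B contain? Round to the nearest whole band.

Specimen A: adjusted count: 395 − 6 + 16 = 405 bands.
A: Mean rate = 27.8 mm / 405 years ≈ 0.069 mm/yr.
For B, 123.9 / 0.069 = 1795.65 years ≈ 1796 bands.

1796 bands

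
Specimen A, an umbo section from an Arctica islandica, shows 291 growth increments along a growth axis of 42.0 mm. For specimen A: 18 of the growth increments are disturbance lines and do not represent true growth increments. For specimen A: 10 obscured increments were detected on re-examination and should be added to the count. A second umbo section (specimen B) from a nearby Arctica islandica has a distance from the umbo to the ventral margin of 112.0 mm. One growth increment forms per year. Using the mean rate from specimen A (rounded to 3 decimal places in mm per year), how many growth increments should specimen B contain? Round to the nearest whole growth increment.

757 growth increments

Specimen A: true growth increment count = 291 − 18 + 10 = 283.
A: Mean rate = 42.0 mm / 283 years ≈ 0.148 mm/year.
B spans 112.0 / 0.148 = 756.76 years ≈ 757 growth increments.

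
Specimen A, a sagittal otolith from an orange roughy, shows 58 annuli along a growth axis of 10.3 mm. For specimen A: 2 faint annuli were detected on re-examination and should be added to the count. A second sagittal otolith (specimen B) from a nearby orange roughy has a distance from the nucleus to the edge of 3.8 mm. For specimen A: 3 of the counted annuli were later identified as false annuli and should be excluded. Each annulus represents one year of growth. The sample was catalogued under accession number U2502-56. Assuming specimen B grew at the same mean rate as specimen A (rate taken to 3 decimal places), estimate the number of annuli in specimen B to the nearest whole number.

Specimen A: adjusted count: 58 − 3 + 2 = 57 annuli.
A: Extension rate ≈ 10.3 / 57 = 0.181 mm/year.
Specimen B: 3.8 mm / 0.181 mm per year = 20.99 years ≈ 21 annuli.

21 annuli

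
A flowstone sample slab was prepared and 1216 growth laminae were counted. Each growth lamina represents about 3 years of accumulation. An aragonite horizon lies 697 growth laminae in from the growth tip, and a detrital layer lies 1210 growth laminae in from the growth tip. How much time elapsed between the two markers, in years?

Separation: 1210 − 697 = 513 growth laminae.
Multiplying by 3 years per growth lamina: 513 × 3 = 1539 years.

1539 years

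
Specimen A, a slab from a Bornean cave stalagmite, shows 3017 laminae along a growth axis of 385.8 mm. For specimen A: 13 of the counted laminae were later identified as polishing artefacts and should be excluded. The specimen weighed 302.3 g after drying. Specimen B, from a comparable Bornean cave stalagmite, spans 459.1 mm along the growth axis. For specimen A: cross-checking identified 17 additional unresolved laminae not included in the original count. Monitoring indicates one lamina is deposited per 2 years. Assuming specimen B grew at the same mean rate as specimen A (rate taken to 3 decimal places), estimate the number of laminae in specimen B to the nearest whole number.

3587 laminae

Specimen A: true lamina count = 3017 − 13 + 17 = 3021.
Specimen A: 3021 laminae at 2 years each span 3021 × 2 = 6042 years.
A: Extension rate ≈ 385.8 / 6042 = 0.064 mm per year.
B spans 459.1 / 0.064 = 7173.44 years; at 2 years per lamina that is 7173.44 / 2 ≈ 3587 laminae.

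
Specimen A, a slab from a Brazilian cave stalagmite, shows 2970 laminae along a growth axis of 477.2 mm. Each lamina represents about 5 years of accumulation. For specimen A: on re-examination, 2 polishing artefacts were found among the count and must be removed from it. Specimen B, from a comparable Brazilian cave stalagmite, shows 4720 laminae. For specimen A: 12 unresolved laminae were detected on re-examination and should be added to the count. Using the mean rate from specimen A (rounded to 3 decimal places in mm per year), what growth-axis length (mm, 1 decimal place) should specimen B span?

Specimen A: true lamina count = 2970 − 2 + 12 = 2980.
Specimen A: 2980 laminae at 5 years each span 2980 × 5 = 14900 years.
A: Mean rate = 477.2 mm / 14900 years ≈ 0.032 mm/year.
Specimen B: multiplying by 5 years per lamina: 4720 × 5 = 23600 years. For B, 0.032 mm/year × 23600 years = 755.2 mm.

755.2 mm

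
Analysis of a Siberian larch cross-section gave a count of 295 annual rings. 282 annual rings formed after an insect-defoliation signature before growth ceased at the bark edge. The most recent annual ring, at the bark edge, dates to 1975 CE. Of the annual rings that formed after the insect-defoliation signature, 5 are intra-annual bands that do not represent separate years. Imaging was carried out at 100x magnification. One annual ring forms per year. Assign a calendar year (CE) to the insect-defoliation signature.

1698 CE

282 annual rings formed after the insect-defoliation signature.
282 − 5 false = 277 true annual rings after the insect-defoliation signature.
Counting back 277 years from 1975 CE places the insect-defoliation signature in 1975 − 277 = 1698 CE.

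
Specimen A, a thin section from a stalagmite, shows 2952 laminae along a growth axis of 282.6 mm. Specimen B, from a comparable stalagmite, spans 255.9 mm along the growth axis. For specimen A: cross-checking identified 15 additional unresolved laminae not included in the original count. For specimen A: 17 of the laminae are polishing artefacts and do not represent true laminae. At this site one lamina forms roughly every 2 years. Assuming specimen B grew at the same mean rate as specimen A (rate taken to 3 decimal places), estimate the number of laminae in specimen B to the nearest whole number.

2666 laminae

Specimen A: adjusted count: 2952 − 17 + 15 = 2950 laminae.
Specimen A: at 2 years per lamina, 2950 × 2 = 5900 years.
A: Mean rate = 282.6 mm / 5900 years ≈ 0.048 mm/year.
B spans 255.9 / 0.048 = 5331.25 years; at 2 years per lamina that is 5331.25 / 2 ≈ 2666 laminae.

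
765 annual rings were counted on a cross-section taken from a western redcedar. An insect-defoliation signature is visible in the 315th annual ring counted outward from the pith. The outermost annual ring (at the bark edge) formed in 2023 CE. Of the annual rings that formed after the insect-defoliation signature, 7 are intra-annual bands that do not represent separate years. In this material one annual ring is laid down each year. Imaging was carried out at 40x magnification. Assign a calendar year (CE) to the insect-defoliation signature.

Between annual ring 315 and the bark edge there are 765 − 315 = 450 annual rings.
Removing the 7 false annual rings leaves 450 − 7 = 443 true annual rings beyond the insect-defoliation signature.
Counting back 443 years from 2023 CE places the insect-defoliation signature in 2023 − 443 = 1580 CE.

1580 CE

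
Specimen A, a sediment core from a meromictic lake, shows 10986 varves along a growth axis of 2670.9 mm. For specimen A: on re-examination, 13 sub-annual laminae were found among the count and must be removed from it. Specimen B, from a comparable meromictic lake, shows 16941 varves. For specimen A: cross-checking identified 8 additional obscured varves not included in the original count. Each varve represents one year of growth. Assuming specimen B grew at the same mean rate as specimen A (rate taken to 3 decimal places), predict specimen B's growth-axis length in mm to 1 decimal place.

4116.7 mm

Specimen A: correcting the raw count gives 10986 − 13 + 8 = 10981 true varves.
A: Mean rate = 2670.9 mm / 10981 years ≈ 0.243 mm/year.
For B, 0.243 mm/year × 16941 years = 4116.7 mm.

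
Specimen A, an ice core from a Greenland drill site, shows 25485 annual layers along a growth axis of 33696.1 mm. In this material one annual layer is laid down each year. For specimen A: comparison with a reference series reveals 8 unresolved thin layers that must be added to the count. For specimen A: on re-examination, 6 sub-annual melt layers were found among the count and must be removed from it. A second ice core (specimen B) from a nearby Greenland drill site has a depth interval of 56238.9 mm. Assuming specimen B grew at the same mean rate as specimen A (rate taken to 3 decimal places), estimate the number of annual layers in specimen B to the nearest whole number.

42541 annual layers

Specimen A: adjusted count: 25485 − 6 + 8 = 25487 annual layers.
A: 33696.1 mm over 25487 years gives 33696.1 / 25487 ≈ 1.322 mm/yr.
For B, 56238.9 / 1.322 = 42540.77 years ≈ 42541 annual layers.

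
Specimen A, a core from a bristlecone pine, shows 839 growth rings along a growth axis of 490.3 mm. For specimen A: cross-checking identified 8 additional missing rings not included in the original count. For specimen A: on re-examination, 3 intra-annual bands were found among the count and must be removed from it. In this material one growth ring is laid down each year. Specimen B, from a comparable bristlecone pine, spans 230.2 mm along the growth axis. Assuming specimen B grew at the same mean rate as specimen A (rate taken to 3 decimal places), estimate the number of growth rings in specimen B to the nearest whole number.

Specimen A: after corrections the count is 839 − 3 + 8 = 844 growth rings.
A: 490.3 mm over 844 years gives 490.3 / 844 ≈ 0.581 mm/yr.
B spans 230.2 / 0.581 = 396.21 years ≈ 396 growth rings.

396 growth rings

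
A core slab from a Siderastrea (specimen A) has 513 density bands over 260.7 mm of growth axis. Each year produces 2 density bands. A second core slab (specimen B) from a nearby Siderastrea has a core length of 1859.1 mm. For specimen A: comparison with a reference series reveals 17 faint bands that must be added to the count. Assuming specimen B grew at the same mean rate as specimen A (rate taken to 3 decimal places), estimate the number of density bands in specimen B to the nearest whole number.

Specimen A: true density band count = 513 + 17 = 530.
Specimen A: 530 density bands at 2 per year is 530 / 2 = 265 years.
A: Extension rate ≈ 260.7 / 265 = 0.984 mm/year.
Specimen B: 1859.1 mm / 0.984 mm per year = 1889.33 years; at 2 density bands per year that is 1889.33 × 2 ≈ 3779 density bands.

3779 density bands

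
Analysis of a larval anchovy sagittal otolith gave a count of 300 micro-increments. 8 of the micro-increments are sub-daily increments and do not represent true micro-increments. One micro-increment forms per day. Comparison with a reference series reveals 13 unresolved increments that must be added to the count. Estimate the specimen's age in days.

After corrections the count is 300 − 8 + 13 = 305 micro-increments.
One micro-increment per day makes the duration 305 days.

305 days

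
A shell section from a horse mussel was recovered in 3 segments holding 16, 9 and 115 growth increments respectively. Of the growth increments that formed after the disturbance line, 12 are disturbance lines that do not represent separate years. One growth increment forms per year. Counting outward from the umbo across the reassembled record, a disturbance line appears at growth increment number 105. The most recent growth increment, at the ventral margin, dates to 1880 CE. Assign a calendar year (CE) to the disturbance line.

1857 CE

Total growth increments = 16 + 9 + 115 = 140.
Between growth increment 105 and the ventral margin there are 140 − 105 = 35 growth increments.
Excluding 12 false growth increments: 35 − 12 = 23.
Counting back 23 years from 1880 CE places the disturbance line in 1880 − 23 = 1857 CE.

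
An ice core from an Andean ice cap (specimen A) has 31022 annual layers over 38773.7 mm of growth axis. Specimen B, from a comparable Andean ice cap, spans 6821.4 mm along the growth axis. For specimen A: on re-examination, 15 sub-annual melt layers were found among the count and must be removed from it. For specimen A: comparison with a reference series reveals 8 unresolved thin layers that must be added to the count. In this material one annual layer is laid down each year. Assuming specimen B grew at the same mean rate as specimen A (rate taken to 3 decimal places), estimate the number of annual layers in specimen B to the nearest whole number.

Specimen A: after corrections the count is 31022 − 15 + 8 = 31015 annual layers.
A: Extension rate ≈ 38773.7 / 31015 = 1.250 mm per year.
For B, 6821.4 / 1.250 = 5457.12 years ≈ 5457 annual layers.

5457 annual layers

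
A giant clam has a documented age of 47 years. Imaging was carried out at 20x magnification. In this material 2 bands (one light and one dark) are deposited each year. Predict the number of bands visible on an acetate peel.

47 years at 2 bands per year gives 47 × 2 = 94 bands.
So 94 bands should be present.

94 bands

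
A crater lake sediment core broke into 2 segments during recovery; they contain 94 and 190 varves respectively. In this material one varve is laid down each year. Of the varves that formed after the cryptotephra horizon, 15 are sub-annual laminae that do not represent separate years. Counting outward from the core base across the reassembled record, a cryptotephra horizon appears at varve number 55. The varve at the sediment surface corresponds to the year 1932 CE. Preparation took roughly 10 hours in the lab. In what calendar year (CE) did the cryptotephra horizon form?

1718 CE

Total varves = 94 + 190 = 284.
284 − 55 = 229 varves lie beyond the cryptotephra horizon toward the sediment surface.
Excluding 15 false varves: 229 − 15 = 214.
The varve at the sediment surface is 1932 CE, so the cryptotephra horizon dates to 1932 − 214 = 1718 CE.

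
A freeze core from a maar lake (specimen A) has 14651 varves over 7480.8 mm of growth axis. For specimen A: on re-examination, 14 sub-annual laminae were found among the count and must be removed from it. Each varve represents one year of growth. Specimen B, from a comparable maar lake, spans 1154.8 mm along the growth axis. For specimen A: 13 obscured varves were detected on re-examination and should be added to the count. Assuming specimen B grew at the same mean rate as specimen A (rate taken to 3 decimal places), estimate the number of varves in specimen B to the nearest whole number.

2260 varves

Specimen A: true varve count = 14651 − 14 + 13 = 14650.
A: 7480.8 mm over 14650 years gives 7480.8 / 14650 ≈ 0.511 mm/year.
For B, 1154.8 / 0.511 = 2259.88 years ≈ 2260 varves.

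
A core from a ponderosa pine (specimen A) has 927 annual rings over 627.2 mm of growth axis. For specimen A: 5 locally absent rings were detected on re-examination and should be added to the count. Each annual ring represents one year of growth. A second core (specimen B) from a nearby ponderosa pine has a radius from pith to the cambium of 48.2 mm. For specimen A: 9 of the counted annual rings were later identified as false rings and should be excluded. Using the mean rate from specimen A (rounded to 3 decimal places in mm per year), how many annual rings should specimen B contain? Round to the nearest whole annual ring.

Specimen A: adjusted count: 927 − 9 + 5 = 923 annual rings.
A: Mean rate = 627.2 mm / 923 years ≈ 0.680 mm/yr.
For B, 48.2 / 0.680 = 70.88 years ≈ 71 annual rings.

71 annual rings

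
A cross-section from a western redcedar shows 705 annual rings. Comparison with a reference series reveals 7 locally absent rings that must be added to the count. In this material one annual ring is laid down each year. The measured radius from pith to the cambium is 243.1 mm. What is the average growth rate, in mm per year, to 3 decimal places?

Correcting the raw count gives 705 + 7 = 712 true annual rings.
Extension rate ≈ 243.1 / 712 = 0.341 mm per year.

0.341 mm per year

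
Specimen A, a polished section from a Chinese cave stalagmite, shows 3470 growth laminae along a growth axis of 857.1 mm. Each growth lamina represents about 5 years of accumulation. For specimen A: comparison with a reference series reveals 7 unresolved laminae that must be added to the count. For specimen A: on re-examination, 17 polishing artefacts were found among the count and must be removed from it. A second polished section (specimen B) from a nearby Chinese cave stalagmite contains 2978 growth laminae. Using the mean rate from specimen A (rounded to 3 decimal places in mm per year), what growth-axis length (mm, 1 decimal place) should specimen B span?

744.5 mm

Specimen A: correcting the raw count gives 3470 − 17 + 7 = 3460 true growth laminae.
Specimen A: 3460 growth laminae at 5 years each span 3460 × 5 = 17300 years.
A: Mean rate = 857.1 mm / 17300 years ≈ 0.050 mm/yr.
Specimen B: at 5 years per growth lamina, 2978 × 5 = 14890 years. Length of B = 0.050 × 14890 = 744.5 mm.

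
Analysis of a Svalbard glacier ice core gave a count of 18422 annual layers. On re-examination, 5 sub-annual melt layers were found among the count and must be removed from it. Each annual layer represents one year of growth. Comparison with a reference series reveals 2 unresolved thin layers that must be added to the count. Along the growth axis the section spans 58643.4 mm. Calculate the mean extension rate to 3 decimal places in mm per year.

Adjusted count: 18422 − 5 + 2 = 18419 annual layers.
Extension rate ≈ 58643.4 / 18419 = 3.184 mm per year.

3.184 mm per year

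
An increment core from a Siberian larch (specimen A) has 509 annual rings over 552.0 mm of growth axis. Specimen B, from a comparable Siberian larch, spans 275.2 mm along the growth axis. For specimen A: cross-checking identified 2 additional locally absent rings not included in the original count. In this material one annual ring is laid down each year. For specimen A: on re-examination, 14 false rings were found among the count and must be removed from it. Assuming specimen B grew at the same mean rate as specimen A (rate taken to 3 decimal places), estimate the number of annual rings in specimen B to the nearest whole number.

Specimen A: adjusted count: 509 − 14 + 2 = 497 annual rings.
A: Mean rate = 552.0 mm / 497 years ≈ 1.111 mm/year.
Specimen B: 275.2 mm / 1.111 mm per year = 247.70 years ≈ 248 annual rings.

248 annual rings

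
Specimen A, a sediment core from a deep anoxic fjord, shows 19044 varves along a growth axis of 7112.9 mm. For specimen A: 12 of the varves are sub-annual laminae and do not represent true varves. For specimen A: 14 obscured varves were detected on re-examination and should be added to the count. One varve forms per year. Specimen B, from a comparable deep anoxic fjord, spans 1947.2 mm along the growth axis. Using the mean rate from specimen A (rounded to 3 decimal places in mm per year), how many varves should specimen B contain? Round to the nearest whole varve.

Specimen A: after corrections the count is 19044 − 12 + 14 = 19046 varves.
A: Extension rate ≈ 7112.9 / 19046 = 0.373 mm/year.
B spans 1947.2 / 0.373 = 5220.38 years ≈ 5220 varves.

5220 varves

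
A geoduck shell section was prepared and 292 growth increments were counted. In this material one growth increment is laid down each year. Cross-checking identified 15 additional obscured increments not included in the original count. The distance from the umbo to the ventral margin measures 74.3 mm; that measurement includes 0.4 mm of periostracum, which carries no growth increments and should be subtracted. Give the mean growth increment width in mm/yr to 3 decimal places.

0.241 mm/yr

Adjusted count: 292 + 15 = 307 growth increments.
Removing the 0.4 mm offcut leaves 74.3 − 0.4 = 73.9 mm.
73.9 mm over 307 years gives 73.9 / 307 ≈ 0.241 mm/yr.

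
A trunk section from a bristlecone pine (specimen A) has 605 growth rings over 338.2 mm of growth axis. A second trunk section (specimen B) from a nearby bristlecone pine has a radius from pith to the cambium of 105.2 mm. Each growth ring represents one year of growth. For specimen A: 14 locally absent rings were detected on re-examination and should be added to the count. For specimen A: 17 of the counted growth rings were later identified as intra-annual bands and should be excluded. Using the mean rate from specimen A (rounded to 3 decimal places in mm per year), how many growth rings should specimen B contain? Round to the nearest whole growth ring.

Specimen A: correcting the raw count gives 605 − 17 + 14 = 602 true growth rings.
A: Mean rate = 338.2 mm / 602 years ≈ 0.562 mm per year.
Specimen B: 105.2 mm / 0.562 mm per year = 187.19 years ≈ 187 growth rings.

187 growth rings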